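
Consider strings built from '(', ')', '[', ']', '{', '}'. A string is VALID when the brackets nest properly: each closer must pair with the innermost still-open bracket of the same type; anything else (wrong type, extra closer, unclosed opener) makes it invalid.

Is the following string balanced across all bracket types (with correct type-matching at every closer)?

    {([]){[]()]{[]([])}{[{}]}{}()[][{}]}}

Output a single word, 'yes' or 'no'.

Answer: no

Derivation:
pos 0: push '{'; stack = {
pos 1: push '('; stack = {(
pos 2: push '['; stack = {([
pos 3: ']' matches '['; pop; stack = {(
pos 4: ')' matches '('; pop; stack = {
pos 5: push '{'; stack = {{
pos 6: push '['; stack = {{[
pos 7: ']' matches '['; pop; stack = {{
pos 8: push '('; stack = {{(
pos 9: ')' matches '('; pop; stack = {{
pos 10: saw closer ']' but top of stack is '{' (expected '}') → INVALID
Verdict: type mismatch at position 10: ']' closes '{' → no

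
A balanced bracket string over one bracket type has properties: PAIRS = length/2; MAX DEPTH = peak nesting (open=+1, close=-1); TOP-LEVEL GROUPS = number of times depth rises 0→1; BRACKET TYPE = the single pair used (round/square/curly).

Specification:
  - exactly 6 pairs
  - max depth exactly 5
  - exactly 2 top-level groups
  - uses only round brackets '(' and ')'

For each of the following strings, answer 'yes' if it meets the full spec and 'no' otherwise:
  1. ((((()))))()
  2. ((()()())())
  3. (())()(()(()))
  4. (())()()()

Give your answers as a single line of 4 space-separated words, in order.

Answer: yes no no no

Derivation:
String 1 '((((()))))()': depth seq [1 2 3 4 5 4 3 2 1 0 1 0]
  -> pairs=6 depth=5 groups=2 -> yes
String 2 '((()()())())': depth seq [1 2 3 2 3 2 3 2 1 2 1 0]
  -> pairs=6 depth=3 groups=1 -> no
String 3 '(())()(()(()))': depth seq [1 2 1 0 1 0 1 2 1 2 3 2 1 0]
  -> pairs=7 depth=3 groups=3 -> no
String 4 '(())()()()': depth seq [1 2 1 0 1 0 1 0 1 0]
  -> pairs=5 depth=2 groups=4 -> no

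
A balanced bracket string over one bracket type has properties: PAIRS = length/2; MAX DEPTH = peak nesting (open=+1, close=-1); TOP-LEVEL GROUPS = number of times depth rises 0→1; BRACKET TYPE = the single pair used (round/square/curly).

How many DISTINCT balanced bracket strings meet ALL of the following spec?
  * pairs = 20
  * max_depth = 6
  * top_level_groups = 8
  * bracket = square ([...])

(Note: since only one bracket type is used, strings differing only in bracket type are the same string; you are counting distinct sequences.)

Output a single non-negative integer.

Spec: pairs=20 depth=6 groups=8
Count(depth <= 6) = 53024846
Count(depth <= 5) = 45843086
Count(depth == 6) = 53024846 - 45843086 = 7181760

Answer: 7181760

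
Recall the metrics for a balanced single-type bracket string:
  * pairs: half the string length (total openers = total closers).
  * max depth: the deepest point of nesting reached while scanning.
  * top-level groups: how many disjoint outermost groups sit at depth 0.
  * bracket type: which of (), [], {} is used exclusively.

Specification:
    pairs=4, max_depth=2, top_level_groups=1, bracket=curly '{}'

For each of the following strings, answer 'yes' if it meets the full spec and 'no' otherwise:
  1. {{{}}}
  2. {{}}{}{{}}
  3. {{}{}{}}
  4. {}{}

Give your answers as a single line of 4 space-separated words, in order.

String 1 '{{{}}}': depth seq [1 2 3 2 1 0]
  -> pairs=3 depth=3 groups=1 -> no
String 2 '{{}}{}{{}}': depth seq [1 2 1 0 1 0 1 2 1 0]
  -> pairs=5 depth=2 groups=3 -> no
String 3 '{{}{}{}}': depth seq [1 2 1 2 1 2 1 0]
  -> pairs=4 depth=2 groups=1 -> yes
String 4 '{}{}': depth seq [1 0 1 0]
  -> pairs=2 depth=1 groups=2 -> no

Answer: no no yes no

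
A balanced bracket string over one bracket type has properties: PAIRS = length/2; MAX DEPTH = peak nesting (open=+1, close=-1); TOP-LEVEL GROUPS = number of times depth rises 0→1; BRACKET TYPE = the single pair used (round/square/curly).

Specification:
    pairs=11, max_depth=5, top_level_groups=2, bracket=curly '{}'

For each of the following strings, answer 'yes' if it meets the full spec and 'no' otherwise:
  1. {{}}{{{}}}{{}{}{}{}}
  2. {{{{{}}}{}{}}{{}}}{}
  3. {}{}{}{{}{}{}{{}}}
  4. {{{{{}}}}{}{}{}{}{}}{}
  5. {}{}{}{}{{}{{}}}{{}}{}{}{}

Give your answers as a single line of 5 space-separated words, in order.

String 1 '{{}}{{{}}}{{}{}{}{}}': depth seq [1 2 1 0 1 2 3 2 1 0 1 2 1 2 1 2 1 2 1 0]
  -> pairs=10 depth=3 groups=3 -> no
String 2 '{{{{{}}}{}{}}{{}}}{}': depth seq [1 2 3 4 5 4 3 2 3 2 3 2 1 2 3 2 1 0 1 0]
  -> pairs=10 depth=5 groups=2 -> no
String 3 '{}{}{}{{}{}{}{{}}}': depth seq [1 0 1 0 1 0 1 2 1 2 1 2 1 2 3 2 1 0]
  -> pairs=9 depth=3 groups=4 -> no
String 4 '{{{{{}}}}{}{}{}{}{}}{}': depth seq [1 2 3 4 5 4 3 2 1 2 1 2 1 2 1 2 1 2 1 0 1 0]
  -> pairs=11 depth=5 groups=2 -> yes
String 5 '{}{}{}{}{{}{{}}}{{}}{}{}{}': depth seq [1 0 1 0 1 0 1 0 1 2 1 2 3 2 1 0 1 2 1 0 1 0 1 0 1 0]
  -> pairs=13 depth=3 groups=9 -> no

Answer: no no no yes no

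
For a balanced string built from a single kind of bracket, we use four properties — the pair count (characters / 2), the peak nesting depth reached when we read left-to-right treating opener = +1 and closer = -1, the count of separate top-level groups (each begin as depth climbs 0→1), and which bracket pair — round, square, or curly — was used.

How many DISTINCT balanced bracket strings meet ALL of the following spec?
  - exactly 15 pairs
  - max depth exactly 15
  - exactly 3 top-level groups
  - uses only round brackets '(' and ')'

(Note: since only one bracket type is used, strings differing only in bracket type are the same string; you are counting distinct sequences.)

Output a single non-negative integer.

Answer: 0

Derivation:
Spec: pairs=15 depth=15 groups=3
Count(depth <= 15) = 1931540
Count(depth <= 14) = 1931540
Count(depth == 15) = 1931540 - 1931540 = 0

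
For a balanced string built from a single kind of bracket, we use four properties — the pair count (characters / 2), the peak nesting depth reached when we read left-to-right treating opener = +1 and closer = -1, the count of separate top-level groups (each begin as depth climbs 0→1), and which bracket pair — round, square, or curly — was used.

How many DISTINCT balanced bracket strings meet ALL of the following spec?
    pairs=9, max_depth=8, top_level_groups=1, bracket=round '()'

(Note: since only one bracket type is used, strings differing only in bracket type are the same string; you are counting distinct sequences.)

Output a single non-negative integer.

Spec: pairs=9 depth=8 groups=1
Count(depth <= 8) = 1429
Count(depth <= 7) = 1416
Count(depth == 8) = 1429 - 1416 = 13

Answer: 13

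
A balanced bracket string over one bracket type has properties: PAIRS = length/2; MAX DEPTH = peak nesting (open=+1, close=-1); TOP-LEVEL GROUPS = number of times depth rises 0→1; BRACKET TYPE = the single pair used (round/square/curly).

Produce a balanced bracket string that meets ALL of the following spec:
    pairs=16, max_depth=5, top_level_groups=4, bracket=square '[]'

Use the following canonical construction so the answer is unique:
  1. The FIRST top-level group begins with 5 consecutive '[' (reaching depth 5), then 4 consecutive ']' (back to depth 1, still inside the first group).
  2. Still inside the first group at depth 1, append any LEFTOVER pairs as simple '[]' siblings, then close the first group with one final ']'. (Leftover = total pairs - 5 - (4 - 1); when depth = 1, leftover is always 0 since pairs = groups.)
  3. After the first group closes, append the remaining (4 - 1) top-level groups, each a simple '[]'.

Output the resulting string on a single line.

Spec: pairs=16 depth=5 groups=4
Leftover pairs = 16 - 5 - (4-1) = 8
First group: deep chain of depth 5 + 8 sibling pairs
Remaining 3 groups: simple '[]' each

Answer: [[[[[]]]][][][][][][][][]][][][]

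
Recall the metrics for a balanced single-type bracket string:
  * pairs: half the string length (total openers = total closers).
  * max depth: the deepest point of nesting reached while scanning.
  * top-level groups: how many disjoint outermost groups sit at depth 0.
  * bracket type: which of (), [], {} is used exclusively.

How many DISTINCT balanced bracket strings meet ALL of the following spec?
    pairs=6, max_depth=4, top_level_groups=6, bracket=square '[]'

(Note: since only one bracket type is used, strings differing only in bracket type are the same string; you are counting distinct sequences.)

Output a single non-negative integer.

Answer: 0

Derivation:
Spec: pairs=6 depth=4 groups=6
Count(depth <= 4) = 1
Count(depth <= 3) = 1
Count(depth == 4) = 1 - 1 = 0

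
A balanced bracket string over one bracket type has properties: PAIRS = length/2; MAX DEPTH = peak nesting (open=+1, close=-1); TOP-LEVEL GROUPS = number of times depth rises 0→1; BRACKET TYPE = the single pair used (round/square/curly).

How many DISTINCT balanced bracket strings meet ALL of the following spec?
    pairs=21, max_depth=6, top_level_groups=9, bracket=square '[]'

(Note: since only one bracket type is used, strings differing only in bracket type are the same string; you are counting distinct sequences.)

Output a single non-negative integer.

Answer: 10924830

Derivation:
Spec: pairs=21 depth=6 groups=9
Count(depth <= 6) = 91913796
Count(depth <= 5) = 80988966
Count(depth == 6) = 91913796 - 80988966 = 10924830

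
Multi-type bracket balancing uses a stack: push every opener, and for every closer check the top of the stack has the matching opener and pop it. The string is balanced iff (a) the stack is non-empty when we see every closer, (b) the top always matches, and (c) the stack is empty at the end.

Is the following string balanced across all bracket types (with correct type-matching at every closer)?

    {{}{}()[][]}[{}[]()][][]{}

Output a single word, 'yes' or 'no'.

pos 0: push '{'; stack = {
pos 1: push '{'; stack = {{
pos 2: '}' matches '{'; pop; stack = {
pos 3: push '{'; stack = {{
pos 4: '}' matches '{'; pop; stack = {
pos 5: push '('; stack = {(
pos 6: ')' matches '('; pop; stack = {
pos 7: push '['; stack = {[
pos 8: ']' matches '['; pop; stack = {
pos 9: push '['; stack = {[
pos 10: ']' matches '['; pop; stack = {
pos 11: '}' matches '{'; pop; stack = (empty)
pos 12: push '['; stack = [
pos 13: push '{'; stack = [{
pos 14: '}' matches '{'; pop; stack = [
pos 15: push '['; stack = [[
pos 16: ']' matches '['; pop; stack = [
pos 17: push '('; stack = [(
pos 18: ')' matches '('; pop; stack = [
pos 19: ']' matches '['; pop; stack = (empty)
pos 20: push '['; stack = [
pos 21: ']' matches '['; pop; stack = (empty)
pos 22: push '['; stack = [
pos 23: ']' matches '['; pop; stack = (empty)
pos 24: push '{'; stack = {
pos 25: '}' matches '{'; pop; stack = (empty)
end: stack empty → VALID
Verdict: properly nested → yes

Answer: yes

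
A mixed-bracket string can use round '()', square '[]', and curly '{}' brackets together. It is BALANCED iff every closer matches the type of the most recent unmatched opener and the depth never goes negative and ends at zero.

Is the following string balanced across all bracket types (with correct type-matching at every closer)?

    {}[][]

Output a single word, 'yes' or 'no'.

pos 0: push '{'; stack = {
pos 1: '}' matches '{'; pop; stack = (empty)
pos 2: push '['; stack = [
pos 3: ']' matches '['; pop; stack = (empty)
pos 4: push '['; stack = [
pos 5: ']' matches '['; pop; stack = (empty)
end: stack empty → VALID
Verdict: properly nested → yes

Answer: yes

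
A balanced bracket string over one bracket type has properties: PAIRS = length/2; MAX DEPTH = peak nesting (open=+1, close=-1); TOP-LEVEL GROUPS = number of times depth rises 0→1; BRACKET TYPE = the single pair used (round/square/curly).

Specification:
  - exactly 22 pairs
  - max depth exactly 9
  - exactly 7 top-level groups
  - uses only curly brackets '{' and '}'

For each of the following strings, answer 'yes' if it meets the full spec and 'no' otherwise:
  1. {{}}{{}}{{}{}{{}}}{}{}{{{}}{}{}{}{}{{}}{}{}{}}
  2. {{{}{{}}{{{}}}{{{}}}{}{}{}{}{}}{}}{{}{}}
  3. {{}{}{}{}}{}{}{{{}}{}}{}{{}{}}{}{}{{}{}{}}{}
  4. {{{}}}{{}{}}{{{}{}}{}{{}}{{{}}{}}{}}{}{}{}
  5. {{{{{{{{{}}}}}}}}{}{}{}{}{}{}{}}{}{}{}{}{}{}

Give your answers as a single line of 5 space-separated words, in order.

Answer: no no no no yes

Derivation:
String 1 '{{}}{{}}{{}{}{{}}}{}{}{{{}}{}{}{}{}{{}}{}{}{}}': depth seq [1 2 1 0 1 2 1 0 1 2 1 2 1 2 3 2 1 0 1 0 1 0 1 2 3 2 1 2 1 2 1 2 1 2 1 2 3 2 1 2 1 2 1 2 1 0]
  -> pairs=23 depth=3 groups=6 -> no
String 2 '{{{}{{}}{{{}}}{{{}}}{}{}{}{}{}}{}}{{}{}}': depth seq [1 2 3 2 3 4 3 2 3 4 5 4 3 2 3 4 5 4 3 2 3 2 3 2 3 2 3 2 3 2 1 2 1 0 1 2 1 2 1 0]
  -> pairs=20 depth=5 groups=2 -> no
String 3 '{{}{}{}{}}{}{}{{{}}{}}{}{{}{}}{}{}{{}{}{}}{}': depth seq [1 2 1 2 1 2 1 2 1 0 1 0 1 0 1 2 3 2 1 2 1 0 1 0 1 2 1 2 1 0 1 0 1 0 1 2 1 2 1 2 1 0 1 0]
  -> pairs=22 depth=3 groups=10 -> no
String 4 '{{{}}}{{}{}}{{{}{}}{}{{}}{{{}}{}}{}}{}{}{}': depth seq [1 2 3 2 1 0 1 2 1 2 1 0 1 2 3 2 3 2 1 2 1 2 3 2 1 2 3 4 3 2 3 2 1 2 1 0 1 0 1 0 1 0]
  -> pairs=21 depth=4 groups=6 -> no
String 5 '{{{{{{{{{}}}}}}}}{}{}{}{}{}{}{}}{}{}{}{}{}{}': depth seq [1 2 3 4 5 6 7 8 9 8 7 6 5 4 3 2 1 2 1 2 1 2 1 2 1 2 1 2 1 2 1 0 1 0 1 0 1 0 1 0 1 0 1 0]
  -> pairs=22 depth=9 groups=7 -> yes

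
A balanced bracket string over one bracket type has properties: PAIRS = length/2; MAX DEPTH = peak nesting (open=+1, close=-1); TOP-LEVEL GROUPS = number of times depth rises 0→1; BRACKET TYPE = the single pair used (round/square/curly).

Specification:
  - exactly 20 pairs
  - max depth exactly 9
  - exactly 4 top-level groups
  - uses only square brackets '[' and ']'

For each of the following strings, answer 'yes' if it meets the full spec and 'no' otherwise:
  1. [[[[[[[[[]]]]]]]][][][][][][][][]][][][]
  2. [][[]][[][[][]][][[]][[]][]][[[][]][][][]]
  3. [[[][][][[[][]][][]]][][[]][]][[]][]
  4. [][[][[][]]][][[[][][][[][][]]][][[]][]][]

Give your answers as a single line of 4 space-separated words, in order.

String 1 '[[[[[[[[[]]]]]]]][][][][][][][][]][][][]': depth seq [1 2 3 4 5 6 7 8 9 8 7 6 5 4 3 2 1 2 1 2 1 2 1 2 1 2 1 2 1 2 1 2 1 0 1 0 1 0 1 0]
  -> pairs=20 depth=9 groups=4 -> yes
String 2 '[][[]][[][[][]][][[]][[]][]][[[][]][][][]]': depth seq [1 0 1 2 1 0 1 2 1 2 3 2 3 2 1 2 1 2 3 2 1 2 3 2 1 2 1 0 1 2 3 2 3 2 1 2 1 2 1 2 1 0]
  -> pairs=21 depth=3 groups=4 -> no
String 3 '[[[][][][[[][]][][]]][][[]][]][[]][]': depth seq [1 2 3 2 3 2 3 2 3 4 5 4 5 4 3 4 3 4 3 2 1 2 1 2 3 2 1 2 1 0 1 2 1 0 1 0]
  -> pairs=18 depth=5 groups=3 -> no
String 4 '[][[][[][]]][][[[][][][[][][]]][][[]][]][]': depth seq [1 0 1 2 1 2 3 2 3 2 1 0 1 0 1 2 3 2 3 2 3 2 3 4 3 4 3 4 3 2 1 2 1 2 3 2 1 2 1 0 1 0]
  -> pairs=21 depth=4 groups=5 -> no

Answer: yes no no no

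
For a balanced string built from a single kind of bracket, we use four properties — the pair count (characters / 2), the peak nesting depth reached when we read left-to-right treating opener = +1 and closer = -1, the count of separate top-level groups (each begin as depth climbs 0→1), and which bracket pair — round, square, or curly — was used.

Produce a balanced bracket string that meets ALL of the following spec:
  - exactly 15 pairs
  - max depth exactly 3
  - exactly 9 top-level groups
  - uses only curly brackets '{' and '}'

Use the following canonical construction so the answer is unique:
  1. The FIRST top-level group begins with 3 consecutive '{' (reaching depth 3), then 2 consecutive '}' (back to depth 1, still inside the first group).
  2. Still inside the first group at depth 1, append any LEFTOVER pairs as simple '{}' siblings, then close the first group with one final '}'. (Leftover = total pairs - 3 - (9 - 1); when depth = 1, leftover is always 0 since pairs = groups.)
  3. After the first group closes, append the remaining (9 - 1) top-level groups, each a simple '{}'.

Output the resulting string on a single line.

Spec: pairs=15 depth=3 groups=9
Leftover pairs = 15 - 3 - (9-1) = 4
First group: deep chain of depth 3 + 4 sibling pairs
Remaining 8 groups: simple '{}' each

Answer: {{{}}{}{}{}{}}{}{}{}{}{}{}{}{}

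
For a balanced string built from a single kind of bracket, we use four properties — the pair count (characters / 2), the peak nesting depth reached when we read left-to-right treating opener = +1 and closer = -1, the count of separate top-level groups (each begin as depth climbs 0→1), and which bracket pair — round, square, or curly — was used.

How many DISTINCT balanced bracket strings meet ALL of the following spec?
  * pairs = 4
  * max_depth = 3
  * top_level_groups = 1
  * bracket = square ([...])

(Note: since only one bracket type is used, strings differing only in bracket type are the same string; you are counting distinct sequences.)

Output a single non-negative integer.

Spec: pairs=4 depth=3 groups=1
Count(depth <= 3) = 4
Count(depth <= 2) = 1
Count(depth == 3) = 4 - 1 = 3

Answer: 3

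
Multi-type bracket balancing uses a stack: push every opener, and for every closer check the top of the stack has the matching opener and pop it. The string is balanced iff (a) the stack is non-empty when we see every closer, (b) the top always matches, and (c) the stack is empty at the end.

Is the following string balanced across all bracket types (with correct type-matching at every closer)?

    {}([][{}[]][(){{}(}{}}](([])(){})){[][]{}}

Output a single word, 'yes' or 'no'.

pos 0: push '{'; stack = {
pos 1: '}' matches '{'; pop; stack = (empty)
pos 2: push '('; stack = (
pos 3: push '['; stack = ([
pos 4: ']' matches '['; pop; stack = (
pos 5: push '['; stack = ([
pos 6: push '{'; stack = ([{
pos 7: '}' matches '{'; pop; stack = ([
pos 8: push '['; stack = ([[
pos 9: ']' matches '['; pop; stack = ([
pos 10: ']' matches '['; pop; stack = (
pos 11: push '['; stack = ([
pos 12: push '('; stack = ([(
pos 13: ')' matches '('; pop; stack = ([
pos 14: push '{'; stack = ([{
pos 15: push '{'; stack = ([{{
pos 16: '}' matches '{'; pop; stack = ([{
pos 17: push '('; stack = ([{(
pos 18: saw closer '}' but top of stack is '(' (expected ')') → INVALID
Verdict: type mismatch at position 18: '}' closes '(' → no

Answer: no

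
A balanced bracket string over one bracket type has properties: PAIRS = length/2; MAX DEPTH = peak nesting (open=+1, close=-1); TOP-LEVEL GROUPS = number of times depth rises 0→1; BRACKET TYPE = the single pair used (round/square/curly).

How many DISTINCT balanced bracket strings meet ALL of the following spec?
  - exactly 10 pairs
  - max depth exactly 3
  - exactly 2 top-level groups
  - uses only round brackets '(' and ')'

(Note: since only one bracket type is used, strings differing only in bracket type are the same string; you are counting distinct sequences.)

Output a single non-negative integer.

Answer: 695

Derivation:
Spec: pairs=10 depth=3 groups=2
Count(depth <= 3) = 704
Count(depth <= 2) = 9
Count(depth == 3) = 704 - 9 = 695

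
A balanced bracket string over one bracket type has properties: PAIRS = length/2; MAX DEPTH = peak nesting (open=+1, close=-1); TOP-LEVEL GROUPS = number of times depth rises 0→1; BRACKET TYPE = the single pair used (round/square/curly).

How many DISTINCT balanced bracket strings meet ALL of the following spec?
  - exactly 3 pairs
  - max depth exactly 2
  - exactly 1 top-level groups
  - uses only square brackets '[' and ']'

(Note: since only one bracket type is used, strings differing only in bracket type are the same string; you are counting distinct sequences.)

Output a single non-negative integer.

Spec: pairs=3 depth=2 groups=1
Count(depth <= 2) = 1
Count(depth <= 1) = 0
Count(depth == 2) = 1 - 0 = 1

Answer: 1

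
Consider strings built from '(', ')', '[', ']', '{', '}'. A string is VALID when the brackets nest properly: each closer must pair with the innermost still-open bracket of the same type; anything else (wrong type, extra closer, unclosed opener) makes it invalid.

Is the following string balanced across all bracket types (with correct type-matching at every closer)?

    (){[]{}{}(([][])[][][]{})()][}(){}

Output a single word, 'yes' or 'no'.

Answer: no

Derivation:
pos 0: push '('; stack = (
pos 1: ')' matches '('; pop; stack = (empty)
pos 2: push '{'; stack = {
pos 3: push '['; stack = {[
pos 4: ']' matches '['; pop; stack = {
pos 5: push '{'; stack = {{
pos 6: '}' matches '{'; pop; stack = {
pos 7: push '{'; stack = {{
pos 8: '}' matches '{'; pop; stack = {
pos 9: push '('; stack = {(
pos 10: push '('; stack = {((
pos 11: push '['; stack = {(([
pos 12: ']' matches '['; pop; stack = {((
pos 13: push '['; stack = {(([
pos 14: ']' matches '['; pop; stack = {((
pos 15: ')' matches '('; pop; stack = {(
pos 16: push '['; stack = {([
pos 17: ']' matches '['; pop; stack = {(
pos 18: push '['; stack = {([
pos 19: ']' matches '['; pop; stack = {(
pos 20: push '['; stack = {([
pos 21: ']' matches '['; pop; stack = {(
pos 22: push '{'; stack = {({
pos 23: '}' matches '{'; pop; stack = {(
pos 24: ')' matches '('; pop; stack = {
pos 25: push '('; stack = {(
pos 26: ')' matches '('; pop; stack = {
pos 27: saw closer ']' but top of stack is '{' (expected '}') → INVALID
Verdict: type mismatch at position 27: ']' closes '{' → no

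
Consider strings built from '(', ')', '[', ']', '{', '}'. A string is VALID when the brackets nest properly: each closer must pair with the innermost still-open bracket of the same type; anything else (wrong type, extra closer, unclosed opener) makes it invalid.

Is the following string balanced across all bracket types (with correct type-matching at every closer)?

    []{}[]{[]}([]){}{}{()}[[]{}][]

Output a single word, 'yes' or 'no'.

pos 0: push '['; stack = [
pos 1: ']' matches '['; pop; stack = (empty)
pos 2: push '{'; stack = {
pos 3: '}' matches '{'; pop; stack = (empty)
pos 4: push '['; stack = [
pos 5: ']' matches '['; pop; stack = (empty)
pos 6: push '{'; stack = {
pos 7: push '['; stack = {[
pos 8: ']' matches '['; pop; stack = {
pos 9: '}' matches '{'; pop; stack = (empty)
pos 10: push '('; stack = (
pos 11: push '['; stack = ([
pos 12: ']' matches '['; pop; stack = (
pos 13: ')' matches '('; pop; stack = (empty)
pos 14: push '{'; stack = {
pos 15: '}' matches '{'; pop; stack = (empty)
pos 16: push '{'; stack = {
pos 17: '}' matches '{'; pop; stack = (empty)
pos 18: push '{'; stack = {
pos 19: push '('; stack = {(
pos 20: ')' matches '('; pop; stack = {
pos 21: '}' matches '{'; pop; stack = (empty)
pos 22: push '['; stack = [
pos 23: push '['; stack = [[
pos 24: ']' matches '['; pop; stack = [
pos 25: push '{'; stack = [{
pos 26: '}' matches '{'; pop; stack = [
pos 27: ']' matches '['; pop; stack = (empty)
pos 28: push '['; stack = [
pos 29: ']' matches '['; pop; stack = (empty)
end: stack empty → VALID
Verdict: properly nested → yes

Answer: yes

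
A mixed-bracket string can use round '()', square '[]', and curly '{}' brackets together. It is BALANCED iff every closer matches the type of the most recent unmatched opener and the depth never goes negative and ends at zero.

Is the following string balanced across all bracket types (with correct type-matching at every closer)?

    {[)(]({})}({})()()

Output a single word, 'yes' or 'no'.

pos 0: push '{'; stack = {
pos 1: push '['; stack = {[
pos 2: saw closer ')' but top of stack is '[' (expected ']') → INVALID
Verdict: type mismatch at position 2: ')' closes '[' → no

Answer: no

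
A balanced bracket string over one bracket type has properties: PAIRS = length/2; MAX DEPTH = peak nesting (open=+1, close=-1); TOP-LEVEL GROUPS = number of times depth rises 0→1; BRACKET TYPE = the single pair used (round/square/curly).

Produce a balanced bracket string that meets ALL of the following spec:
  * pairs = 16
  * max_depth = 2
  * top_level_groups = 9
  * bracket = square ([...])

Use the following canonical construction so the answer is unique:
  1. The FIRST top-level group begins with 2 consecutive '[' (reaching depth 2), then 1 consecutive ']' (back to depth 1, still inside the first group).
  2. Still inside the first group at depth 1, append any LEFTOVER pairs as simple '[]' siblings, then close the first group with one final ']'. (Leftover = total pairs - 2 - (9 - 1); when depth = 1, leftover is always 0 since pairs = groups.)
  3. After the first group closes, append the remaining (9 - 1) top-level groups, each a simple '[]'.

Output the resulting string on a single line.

Spec: pairs=16 depth=2 groups=9
Leftover pairs = 16 - 2 - (9-1) = 6
First group: deep chain of depth 2 + 6 sibling pairs
Remaining 8 groups: simple '[]' each

Answer: [[][][][][][][]][][][][][][][][]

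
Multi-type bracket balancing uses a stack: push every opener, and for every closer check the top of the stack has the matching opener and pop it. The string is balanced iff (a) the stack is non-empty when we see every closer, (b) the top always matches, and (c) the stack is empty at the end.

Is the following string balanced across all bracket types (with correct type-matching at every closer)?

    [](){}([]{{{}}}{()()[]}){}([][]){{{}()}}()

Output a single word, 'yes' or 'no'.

Answer: yes

Derivation:
pos 0: push '['; stack = [
pos 1: ']' matches '['; pop; stack = (empty)
pos 2: push '('; stack = (
pos 3: ')' matches '('; pop; stack = (empty)
pos 4: push '{'; stack = {
pos 5: '}' matches '{'; pop; stack = (empty)
pos 6: push '('; stack = (
pos 7: push '['; stack = ([
pos 8: ']' matches '['; pop; stack = (
pos 9: push '{'; stack = ({
pos 10: push '{'; stack = ({{
pos 11: push '{'; stack = ({{{
pos 12: '}' matches '{'; pop; stack = ({{
pos 13: '}' matches '{'; pop; stack = ({
pos 14: '}' matches '{'; pop; stack = (
pos 15: push '{'; stack = ({
pos 16: push '('; stack = ({(
pos 17: ')' matches '('; pop; stack = ({
pos 18: push '('; stack = ({(
pos 19: ')' matches '('; pop; stack = ({
pos 20: push '['; stack = ({[
pos 21: ']' matches '['; pop; stack = ({
pos 22: '}' matches '{'; pop; stack = (
pos 23: ')' matches '('; pop; stack = (empty)
pos 24: push '{'; stack = {
pos 25: '}' matches '{'; pop; stack = (empty)
pos 26: push '('; stack = (
pos 27: push '['; stack = ([
pos 28: ']' matches '['; pop; stack = (
pos 29: push '['; stack = ([
pos 30: ']' matches '['; pop; stack = (
pos 31: ')' matches '('; pop; stack = (empty)
pos 32: push '{'; stack = {
pos 33: push '{'; stack = {{
pos 34: push '{'; stack = {{{
pos 35: '}' matches '{'; pop; stack = {{
pos 36: push '('; stack = {{(
pos 37: ')' matches '('; pop; stack = {{
pos 38: '}' matches '{'; pop; stack = {
pos 39: '}' matches '{'; pop; stack = (empty)
pos 40: push '('; stack = (
pos 41: ')' matches '('; pop; stack = (empty)
end: stack empty → VALID
Verdict: properly nested → yes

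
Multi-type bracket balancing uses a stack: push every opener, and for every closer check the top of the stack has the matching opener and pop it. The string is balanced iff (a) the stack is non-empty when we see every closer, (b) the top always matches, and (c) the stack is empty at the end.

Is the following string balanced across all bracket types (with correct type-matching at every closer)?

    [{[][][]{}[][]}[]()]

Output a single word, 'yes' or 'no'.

pos 0: push '['; stack = [
pos 1: push '{'; stack = [{
pos 2: push '['; stack = [{[
pos 3: ']' matches '['; pop; stack = [{
pos 4: push '['; stack = [{[
pos 5: ']' matches '['; pop; stack = [{
pos 6: push '['; stack = [{[
pos 7: ']' matches '['; pop; stack = [{
pos 8: push '{'; stack = [{{
pos 9: '}' matches '{'; pop; stack = [{
pos 10: push '['; stack = [{[
pos 11: ']' matches '['; pop; stack = [{
pos 12: push '['; stack = [{[
pos 13: ']' matches '['; pop; stack = [{
pos 14: '}' matches '{'; pop; stack = [
pos 15: push '['; stack = [[
pos 16: ']' matches '['; pop; stack = [
pos 17: push '('; stack = [(
pos 18: ')' matches '('; pop; stack = [
pos 19: ']' matches '['; pop; stack = (empty)
end: stack empty → VALID
Verdict: properly nested → yes

Answer: yes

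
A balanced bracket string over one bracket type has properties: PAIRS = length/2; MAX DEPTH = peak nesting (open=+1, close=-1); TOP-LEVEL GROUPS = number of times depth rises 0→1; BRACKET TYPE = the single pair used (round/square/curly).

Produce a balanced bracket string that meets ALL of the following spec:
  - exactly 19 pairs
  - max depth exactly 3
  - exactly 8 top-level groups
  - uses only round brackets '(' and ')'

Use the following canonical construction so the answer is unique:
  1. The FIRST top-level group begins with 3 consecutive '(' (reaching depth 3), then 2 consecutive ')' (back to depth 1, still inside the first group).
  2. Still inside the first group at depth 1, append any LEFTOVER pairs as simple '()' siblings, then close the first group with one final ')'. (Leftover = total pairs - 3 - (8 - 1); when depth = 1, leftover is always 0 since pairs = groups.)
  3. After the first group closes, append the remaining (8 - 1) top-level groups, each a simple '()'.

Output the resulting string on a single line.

Answer: ((())()()()()()()()()())()()()()()()()

Derivation:
Spec: pairs=19 depth=3 groups=8
Leftover pairs = 19 - 3 - (8-1) = 9
First group: deep chain of depth 3 + 9 sibling pairs
Remaining 7 groups: simple '()' each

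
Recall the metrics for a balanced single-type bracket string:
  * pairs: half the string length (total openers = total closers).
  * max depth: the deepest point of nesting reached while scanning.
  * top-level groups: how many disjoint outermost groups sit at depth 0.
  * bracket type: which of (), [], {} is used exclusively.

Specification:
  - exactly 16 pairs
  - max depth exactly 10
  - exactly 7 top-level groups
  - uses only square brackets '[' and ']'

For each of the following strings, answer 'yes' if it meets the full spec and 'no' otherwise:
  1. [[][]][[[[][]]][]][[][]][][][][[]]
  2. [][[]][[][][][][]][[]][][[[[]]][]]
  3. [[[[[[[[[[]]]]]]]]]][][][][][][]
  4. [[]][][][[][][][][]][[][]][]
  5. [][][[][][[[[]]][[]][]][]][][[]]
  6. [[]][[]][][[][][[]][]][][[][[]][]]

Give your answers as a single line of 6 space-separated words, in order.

Answer: no no yes no no no

Derivation:
String 1 '[[][]][[[[][]]][]][[][]][][][][[]]': depth seq [1 2 1 2 1 0 1 2 3 4 3 4 3 2 1 2 1 0 1 2 1 2 1 0 1 0 1 0 1 0 1 2 1 0]
  -> pairs=17 depth=4 groups=7 -> no
String 2 '[][[]][[][][][][]][[]][][[[[]]][]]': depth seq [1 0 1 2 1 0 1 2 1 2 1 2 1 2 1 2 1 0 1 2 1 0 1 0 1 2 3 4 3 2 1 2 1 0]
  -> pairs=17 depth=4 groups=6 -> no
String 3 '[[[[[[[[[[]]]]]]]]]][][][][][][]': depth seq [1 2 3 4 5 6 7 8 9 10 9 8 7 6 5 4 3 2 1 0 1 0 1 0 1 0 1 0 1 0 1 0]
  -> pairs=16 depth=10 groups=7 -> yes
String 4 '[[]][][][[][][][][]][[][]][]': depth seq [1 2 1 0 1 0 1 0 1 2 1 2 1 2 1 2 1 2 1 0 1 2 1 2 1 0 1 0]
  -> pairs=14 depth=2 groups=6 -> no
String 5 '[][][[][][[[[]]][[]][]][]][][[]]': depth seq [1 0 1 0 1 2 1 2 1 2 3 4 5 4 3 2 3 4 3 2 3 2 1 2 1 0 1 0 1 2 1 0]
  -> pairs=16 depth=5 groups=5 -> no
String 6 '[[]][[]][][[][][[]][]][][[][[]][]]': depth seq [1 2 1 0 1 2 1 0 1 0 1 2 1 2 1 2 3 2 1 2 1 0 1 0 1 2 1 2 3 2 1 2 1 0]
  -> pairs=17 depth=3 groups=6 -> no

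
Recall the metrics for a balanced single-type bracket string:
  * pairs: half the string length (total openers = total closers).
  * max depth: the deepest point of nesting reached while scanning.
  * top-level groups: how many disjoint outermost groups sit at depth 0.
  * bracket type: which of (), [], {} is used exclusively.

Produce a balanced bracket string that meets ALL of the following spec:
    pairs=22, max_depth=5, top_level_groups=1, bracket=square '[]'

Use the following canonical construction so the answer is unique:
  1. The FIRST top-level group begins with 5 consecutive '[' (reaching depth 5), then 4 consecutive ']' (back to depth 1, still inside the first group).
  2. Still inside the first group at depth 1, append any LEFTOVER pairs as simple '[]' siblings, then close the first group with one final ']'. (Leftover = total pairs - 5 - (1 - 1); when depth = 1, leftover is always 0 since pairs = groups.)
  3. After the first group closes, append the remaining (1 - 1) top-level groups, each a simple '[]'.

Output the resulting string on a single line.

Spec: pairs=22 depth=5 groups=1
Leftover pairs = 22 - 5 - (1-1) = 17
First group: deep chain of depth 5 + 17 sibling pairs
Remaining 0 groups: simple '[]' each

Answer: [[[[[]]]][][][][][][][][][][][][][][][][][]]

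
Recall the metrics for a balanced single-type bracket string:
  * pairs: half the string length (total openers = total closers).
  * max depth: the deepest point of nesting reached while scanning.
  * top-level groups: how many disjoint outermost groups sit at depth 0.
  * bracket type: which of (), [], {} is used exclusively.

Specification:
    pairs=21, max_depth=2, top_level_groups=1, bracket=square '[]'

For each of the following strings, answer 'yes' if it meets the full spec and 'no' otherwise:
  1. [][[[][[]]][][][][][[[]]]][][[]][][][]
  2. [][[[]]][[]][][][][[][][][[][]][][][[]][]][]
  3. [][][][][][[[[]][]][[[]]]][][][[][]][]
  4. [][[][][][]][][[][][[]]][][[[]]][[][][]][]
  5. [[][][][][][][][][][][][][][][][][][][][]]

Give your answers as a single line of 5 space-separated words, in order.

Answer: no no no no yes

Derivation:
String 1 '[][[[][[]]][][][][][[[]]]][][[]][][][]': depth seq [1 0 1 2 3 2 3 4 3 2 1 2 1 2 1 2 1 2 1 2 3 4 3 2 1 0 1 0 1 2 1 0 1 0 1 0 1 0]
  -> pairs=19 depth=4 groups=7 -> no
String 2 '[][[[]]][[]][][][][[][][][[][]][][][[]][]][]': depth seq [1 0 1 2 3 2 1 0 1 2 1 0 1 0 1 0 1 0 1 2 1 2 1 2 1 2 3 2 3 2 1 2 1 2 1 2 3 2 1 2 1 0 1 0]
  -> pairs=22 depth=3 groups=8 -> no
String 3 '[][][][][][[[[]][]][[[]]]][][][[][]][]': depth seq [1 0 1 0 1 0 1 0 1 0 1 2 3 4 3 2 3 2 1 2 3 4 3 2 1 0 1 0 1 0 1 2 1 2 1 0 1 0]
  -> pairs=19 depth=4 groups=10 -> no
String 4 '[][[][][][]][][[][][[]]][][[[]]][[][][]][]': depth seq [1 0 1 2 1 2 1 2 1 2 1 0 1 0 1 2 1 2 1 2 3 2 1 0 1 0 1 2 3 2 1 0 1 2 1 2 1 2 1 0 1 0]
  -> pairs=21 depth=3 groups=8 -> no
String 5 '[[][][][][][][][][][][][][][][][][][][][]]': depth seq [1 2 1 2 1 2 1 2 1 2 1 2 1 2 1 2 1 2 1 2 1 2 1 2 1 2 1 2 1 2 1 2 1 2 1 2 1 2 1 2 1 0]
  -> pairs=21 depth=2 groups=1 -> yes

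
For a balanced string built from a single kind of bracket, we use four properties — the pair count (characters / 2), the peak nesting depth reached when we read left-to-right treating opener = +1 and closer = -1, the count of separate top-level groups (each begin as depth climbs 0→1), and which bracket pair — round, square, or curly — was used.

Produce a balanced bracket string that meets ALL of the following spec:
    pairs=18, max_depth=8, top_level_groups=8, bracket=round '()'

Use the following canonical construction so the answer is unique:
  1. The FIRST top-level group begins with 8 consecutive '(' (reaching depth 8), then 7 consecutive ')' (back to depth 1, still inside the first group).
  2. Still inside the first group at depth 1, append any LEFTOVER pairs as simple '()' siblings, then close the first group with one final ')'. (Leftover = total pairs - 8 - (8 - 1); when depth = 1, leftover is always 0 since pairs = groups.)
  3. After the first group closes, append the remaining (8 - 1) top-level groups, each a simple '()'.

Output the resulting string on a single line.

Spec: pairs=18 depth=8 groups=8
Leftover pairs = 18 - 8 - (8-1) = 3
First group: deep chain of depth 8 + 3 sibling pairs
Remaining 7 groups: simple '()' each

Answer: (((((((()))))))()()())()()()()()()()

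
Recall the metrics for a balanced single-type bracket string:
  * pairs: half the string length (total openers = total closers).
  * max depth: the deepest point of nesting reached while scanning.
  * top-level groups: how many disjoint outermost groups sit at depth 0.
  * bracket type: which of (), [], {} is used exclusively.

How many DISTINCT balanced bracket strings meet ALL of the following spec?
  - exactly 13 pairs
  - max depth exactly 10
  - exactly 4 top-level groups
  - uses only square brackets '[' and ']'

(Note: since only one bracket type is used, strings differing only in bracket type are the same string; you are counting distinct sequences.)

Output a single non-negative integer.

Answer: 4

Derivation:
Spec: pairs=13 depth=10 groups=4
Count(depth <= 10) = 90440
Count(depth <= 9) = 90436
Count(depth == 10) = 90440 - 90436 = 4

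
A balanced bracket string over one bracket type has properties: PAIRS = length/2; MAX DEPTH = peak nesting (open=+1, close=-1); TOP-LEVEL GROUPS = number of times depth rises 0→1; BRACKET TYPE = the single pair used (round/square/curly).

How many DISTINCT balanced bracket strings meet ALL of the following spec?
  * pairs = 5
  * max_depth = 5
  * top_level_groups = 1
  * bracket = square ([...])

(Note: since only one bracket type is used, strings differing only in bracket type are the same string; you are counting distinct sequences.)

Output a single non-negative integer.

Answer: 1

Derivation:
Spec: pairs=5 depth=5 groups=1
Count(depth <= 5) = 14
Count(depth <= 4) = 13
Count(depth == 5) = 14 - 13 = 1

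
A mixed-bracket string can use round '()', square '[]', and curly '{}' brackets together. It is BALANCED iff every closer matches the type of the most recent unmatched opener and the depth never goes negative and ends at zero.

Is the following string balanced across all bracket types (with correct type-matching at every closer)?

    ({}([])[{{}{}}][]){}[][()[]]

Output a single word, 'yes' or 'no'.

pos 0: push '('; stack = (
pos 1: push '{'; stack = ({
pos 2: '}' matches '{'; pop; stack = (
pos 3: push '('; stack = ((
pos 4: push '['; stack = (([
pos 5: ']' matches '['; pop; stack = ((
pos 6: ')' matches '('; pop; stack = (
pos 7: push '['; stack = ([
pos 8: push '{'; stack = ([{
pos 9: push '{'; stack = ([{{
pos 10: '}' matches '{'; pop; stack = ([{
pos 11: push '{'; stack = ([{{
pos 12: '}' matches '{'; pop; stack = ([{
pos 13: '}' matches '{'; pop; stack = ([
pos 14: ']' matches '['; pop; stack = (
pos 15: push '['; stack = ([
pos 16: ']' matches '['; pop; stack = (
pos 17: ')' matches '('; pop; stack = (empty)
pos 18: push '{'; stack = {
pos 19: '}' matches '{'; pop; stack = (empty)
pos 20: push '['; stack = [
pos 21: ']' matches '['; pop; stack = (empty)
pos 22: push '['; stack = [
pos 23: push '('; stack = [(
pos 24: ')' matches '('; pop; stack = [
pos 25: push '['; stack = [[
pos 26: ']' matches '['; pop; stack = [
pos 27: ']' matches '['; pop; stack = (empty)
end: stack empty → VALID
Verdict: properly nested → yes

Answer: yes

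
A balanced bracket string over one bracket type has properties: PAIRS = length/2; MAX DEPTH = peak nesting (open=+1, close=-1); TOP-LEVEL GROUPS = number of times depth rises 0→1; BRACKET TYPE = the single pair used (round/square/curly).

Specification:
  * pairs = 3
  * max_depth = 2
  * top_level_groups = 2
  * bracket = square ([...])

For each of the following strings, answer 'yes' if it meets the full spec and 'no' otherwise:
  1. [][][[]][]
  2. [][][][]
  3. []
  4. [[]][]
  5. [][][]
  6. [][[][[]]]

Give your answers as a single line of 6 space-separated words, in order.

Answer: no no no yes no no

Derivation:
String 1 '[][][[]][]': depth seq [1 0 1 0 1 2 1 0 1 0]
  -> pairs=5 depth=2 groups=4 -> no
String 2 '[][][][]': depth seq [1 0 1 0 1 0 1 0]
  -> pairs=4 depth=1 groups=4 -> no
String 3 '[]': depth seq [1 0]
  -> pairs=1 depth=1 groups=1 -> no
String 4 '[[]][]': depth seq [1 2 1 0 1 0]
  -> pairs=3 depth=2 groups=2 -> yes
String 5 '[][][]': depth seq [1 0 1 0 1 0]
  -> pairs=3 depth=1 groups=3 -> no
String 6 '[][[][[]]]': depth seq [1 0 1 2 1 2 3 2 1 0]
  -> pairs=5 depth=3 groups=2 -> no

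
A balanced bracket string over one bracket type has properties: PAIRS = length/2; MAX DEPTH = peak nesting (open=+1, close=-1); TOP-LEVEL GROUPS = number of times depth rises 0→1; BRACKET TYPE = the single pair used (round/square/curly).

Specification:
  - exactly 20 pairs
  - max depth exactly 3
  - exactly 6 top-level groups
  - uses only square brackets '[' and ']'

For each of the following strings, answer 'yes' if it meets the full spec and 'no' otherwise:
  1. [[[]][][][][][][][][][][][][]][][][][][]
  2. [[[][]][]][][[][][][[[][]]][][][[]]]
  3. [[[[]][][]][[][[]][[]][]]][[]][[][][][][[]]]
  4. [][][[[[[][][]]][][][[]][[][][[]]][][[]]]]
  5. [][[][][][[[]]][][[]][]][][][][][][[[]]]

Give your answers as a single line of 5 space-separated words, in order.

Answer: yes no no no no

Derivation:
String 1 '[[[]][][][][][][][][][][][][]][][][][][]': depth seq [1 2 3 2 1 2 1 2 1 2 1 2 1 2 1 2 1 2 1 2 1 2 1 2 1 2 1 2 1 0 1 0 1 0 1 0 1 0 1 0]
  -> pairs=20 depth=3 groups=6 -> yes
String 2 '[[[][]][]][][[][][][[[][]]][][][[]]]': depth seq [1 2 3 2 3 2 1 2 1 0 1 0 1 2 1 2 1 2 1 2 3 4 3 4 3 2 1 2 1 2 1 2 3 2 1 0]
  -> pairs=18 depth=4 groups=3 -> no
String 3 '[[[[]][][]][[][[]][[]][]]][[]][[][][][][[]]]': depth seq [1 2 3 4 3 2 3 2 3 2 1 2 3 2 3 4 3 2 3 4 3 2 3 2 1 0 1 2 1 0 1 2 1 2 1 2 1 2 1 2 3 2 1 0]
  -> pairs=22 depth=4 groups=3 -> no
String 4 '[][][[[[[][][]]][][][[]][[][][[]]][][[]]]]': depth seq [1 0 1 0 1 2 3 4 5 4 5 4 5 4 3 2 3 2 3 2 3 4 3 2 3 4 3 4 3 4 5 4 3 2 3 2 3 4 3 2 1 0]
  -> pairs=21 depth=5 groups=3 -> no
String 5 '[][[][][][[[]]][][[]][]][][][][][][[[]]]': depth seq [1 0 1 2 1 2 1 2 1 2 3 4 3 2 1 2 1 2 3 2 1 2 1 0 1 0 1 0 1 0 1 0 1 0 1 2 3 2 1 0]
  -> pairs=20 depth=4 groups=8 -> no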